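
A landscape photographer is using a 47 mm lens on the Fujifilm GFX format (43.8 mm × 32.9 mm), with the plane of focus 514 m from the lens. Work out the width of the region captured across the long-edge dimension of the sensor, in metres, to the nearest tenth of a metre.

479.0 m

dₒ: 514 m = 514000 mm.
Similar triangles through the lens centre give W/dₒ = w/dᵢ; with 1/f = 1/dₒ + 1/dᵢ this gives W = w·(dₒ − f)/f.
W = 43.8 mm × (514000 − 47) / 47 = 43.8 × 10935.1702 ≈ 478960.455 mm = 478.96 m.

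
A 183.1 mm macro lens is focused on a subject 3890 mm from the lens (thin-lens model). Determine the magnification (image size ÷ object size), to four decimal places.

Thin lens: 1/f = 1/dₒ + 1/dᵢ → 1/dᵢ = 1/183.1 − 1/3890 = 0.0052044 mm⁻¹, so dᵢ ≈ 192.1441 mm.
Magnification m = dᵢ/dₒ = 192.1441/3890 ≈ 0.04939.

0.0494×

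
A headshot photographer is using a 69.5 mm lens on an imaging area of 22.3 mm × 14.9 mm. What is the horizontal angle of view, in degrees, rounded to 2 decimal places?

18.23°

Angle of view α = 2·arctan(w/2f) with w = 22.3 mm and f = 69.5 mm.
w/2f = 0.16043; arctan(0.16043) ≈ 9.1144°, so α ≈ 18.2288°.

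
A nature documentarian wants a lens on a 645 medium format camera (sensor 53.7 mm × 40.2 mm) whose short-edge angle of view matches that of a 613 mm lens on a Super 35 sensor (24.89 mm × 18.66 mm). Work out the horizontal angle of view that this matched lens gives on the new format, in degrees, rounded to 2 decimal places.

Equal short-edge AOV ⇒ f₂ = f₁ · 40.2/18.66 = 613 × 2.15434 ≈ 1320.6109 mm.
Horizontal AOV on the new format = 2·arctan(53.7 / (2 × 1320.6109)) = 2·arctan(0.02033) ≈ 2.3295°.

2.33°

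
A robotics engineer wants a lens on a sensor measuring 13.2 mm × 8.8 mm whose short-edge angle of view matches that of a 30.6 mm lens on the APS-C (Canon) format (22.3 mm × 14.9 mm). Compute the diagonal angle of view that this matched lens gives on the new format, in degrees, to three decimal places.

47.394°

Equal short-edge AOV ⇒ f₂ = f₁ · 8.8/14.9 = 30.6 × 0.59060 ≈ 18.0725 mm.
Sensor diagonal = √(13.2² + 8.8²) = √251.6800 ≈ 15.8644 mm.
Diagonal AOV on the new format = 2·arctan(15.8644 / (2 × 18.0725)) = 2·arctan(0.43891) ≈ 47.3944°.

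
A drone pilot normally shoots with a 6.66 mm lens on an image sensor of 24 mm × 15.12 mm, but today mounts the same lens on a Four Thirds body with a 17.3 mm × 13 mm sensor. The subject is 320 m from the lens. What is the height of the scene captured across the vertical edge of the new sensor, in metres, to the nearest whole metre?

The focal length stays 6.66 mm; the relevant sensor dimension is now h = 13 mm. Object distance dₒ = 320 m = 320000 mm.
Thin-lens field height W = h·(dₒ − f)/f = 13 × (320000 − 6.66)/6.66 ≈ 624611.625 mm = 624.612 m.

625 m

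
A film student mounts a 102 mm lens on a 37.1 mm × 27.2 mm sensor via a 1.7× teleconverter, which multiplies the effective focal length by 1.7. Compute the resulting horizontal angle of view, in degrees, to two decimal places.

12.21°

Effective focal length f = 102 × 1.7 = 173.4 mm.
α = 2·arctan(37.1 / (2 × 173.4)) = 2·arctan(0.10698) ≈ 12.2123°.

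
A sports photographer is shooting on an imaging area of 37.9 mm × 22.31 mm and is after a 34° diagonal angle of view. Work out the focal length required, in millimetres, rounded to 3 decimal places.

Sensor diagonal = √(37.9² + 22.31²) = √1934.1461 ≈ 43.9789 mm.
From α = 2·arctan(d/2f) we get f = d / (2·tan(α/2)).
With d = 43.9789 mm and α/2 = 17°, tan(α/2) ≈ 0.30573, so f ≈ 43.9789 / 0.61146 ≈ 71.9243 mm.

71.924 mm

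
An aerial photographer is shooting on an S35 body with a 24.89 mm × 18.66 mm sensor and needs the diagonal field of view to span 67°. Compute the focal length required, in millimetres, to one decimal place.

Sensor diagonal = √(24.89² + 18.66²) = √967.7077 ≈ 31.1080 mm.
From α = 2·arctan(d/2f) we get f = d / (2·tan(α/2)).
With d = 31.1080 mm and α/2 = 33.5°, tan(α/2) ≈ 0.66189, so f ≈ 31.1080 / 1.32377 ≈ 23.4995 mm.

23.5 mm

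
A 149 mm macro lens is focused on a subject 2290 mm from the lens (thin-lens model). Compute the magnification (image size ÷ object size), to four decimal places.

Thin lens: 1/f = 1/dₒ + 1/dᵢ → 1/dᵢ = 1/149 − 1/2290 = 0.0062747 mm⁻¹, so dᵢ ≈ 159.3695 mm.
Magnification m = dᵢ/dₒ = 159.3695/2290 ≈ 0.06959.

0.0696×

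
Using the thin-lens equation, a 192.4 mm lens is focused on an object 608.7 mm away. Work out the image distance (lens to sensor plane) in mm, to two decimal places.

1/dᵢ = 1/f − 1/dₒ = 1/192.4 − 1/608.7 = 0.0035547 mm⁻¹.
dᵢ = 1/0.0035547 ≈ 281.3209 mm.

281.32 mm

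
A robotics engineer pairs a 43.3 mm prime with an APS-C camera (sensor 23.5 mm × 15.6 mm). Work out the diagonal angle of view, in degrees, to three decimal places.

Sensor diagonal = √(23.5² + 15.6²) = √795.6100 ≈ 28.2066 mm.
Angle of view α = 2·arctan(d/2f) with d = 28.2066 mm and f = 43.3 mm.
d/2f = 0.32571; arctan(0.32571) ≈ 18.0410°, so α ≈ 36.0820°.

36.082°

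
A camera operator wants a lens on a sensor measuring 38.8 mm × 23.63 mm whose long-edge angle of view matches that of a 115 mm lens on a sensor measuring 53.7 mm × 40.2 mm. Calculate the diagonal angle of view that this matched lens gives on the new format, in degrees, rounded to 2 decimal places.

Equal long-edge AOV ⇒ f₂ = f₁ · 38.8/53.7 = 115 × 0.72253 ≈ 83.0912 mm.
Sensor diagonal = √(38.8² + 23.63²) = √2063.8169 ≈ 45.4293 mm.
Diagonal AOV on the new format = 2·arctan(45.4293 / (2 × 83.0912)) = 2·arctan(0.27337) ≈ 30.5787°.

30.58°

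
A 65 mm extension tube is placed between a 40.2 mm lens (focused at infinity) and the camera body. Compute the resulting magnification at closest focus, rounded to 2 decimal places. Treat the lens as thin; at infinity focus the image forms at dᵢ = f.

The tube moves the image plane from f to f + e, so dᵢ = 40.2 + 65 = 105.2 mm. Focus is achieved when 1/f = 1/dₒ + 1/dᵢ, giving dₒ = 1/(1/f − 1/(f+e)).
Magnification m = dᵢ/dₒ = (f+e)·(1/f − 1/(f+e)) = e/f = 65/40.2 ≈ 1.6169.

1.62×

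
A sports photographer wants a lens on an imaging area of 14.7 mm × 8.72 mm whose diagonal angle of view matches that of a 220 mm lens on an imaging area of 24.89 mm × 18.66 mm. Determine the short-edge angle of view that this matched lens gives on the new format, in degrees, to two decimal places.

Sensor diagonal = √(24.89² + 18.66²) = √967.7077 ≈ 31.1080 mm.
Sensor diagonal = √(14.7² + 8.72²) = √292.1284 ≈ 17.0918 mm.
Equal diagonal AOV ⇒ f₂ = f₁ · 17.0918/31.1080 = 220 × 0.54943 ≈ 120.8753 mm.
Short-edge AOV on the new format = 2·arctan(8.72 / (2 × 120.8753)) = 2·arctan(0.03607) ≈ 4.1316°.

4.13°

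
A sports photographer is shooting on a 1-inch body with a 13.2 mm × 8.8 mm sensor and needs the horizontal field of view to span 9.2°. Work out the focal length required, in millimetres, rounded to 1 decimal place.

82.0 mm

From α = 2·arctan(w/2f) we get f = w / (2·tan(α/2)).
With w = 13.2 mm and α/2 = 4.6°, tan(α/2) ≈ 0.08046, so f ≈ 13.2 / 0.16092 ≈ 82.0303 mm.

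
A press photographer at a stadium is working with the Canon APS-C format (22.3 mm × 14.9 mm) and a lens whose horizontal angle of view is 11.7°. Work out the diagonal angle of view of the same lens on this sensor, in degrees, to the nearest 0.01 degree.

From the horizontal AOV: f = 22.3 / (2·tan(5.85°)) = 22.3 / 0.20492 ≈ 108.8250 mm.
Sensor diagonal = √(22.3² + 14.9²) = √719.3000 ≈ 26.8198 mm.
Diagonal AOV = 2·arctan(26.8198 / (2 × 108.8250)) = 2·arctan(0.12322) ≈ 14.0496°.

14.05°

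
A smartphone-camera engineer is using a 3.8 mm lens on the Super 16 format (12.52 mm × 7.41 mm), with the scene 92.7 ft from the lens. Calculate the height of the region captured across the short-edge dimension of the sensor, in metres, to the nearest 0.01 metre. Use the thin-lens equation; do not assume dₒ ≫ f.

dₒ: 92.7 ft × 304.8 mm/ft = 28254.96 mm.
Similar triangles through the lens centre give W/dₒ = h/dᵢ; with 1/f = 1/dₒ + 1/dᵢ this gives W = h·(dₒ − f)/f.
W = 7.41 mm × (28255 − 3.8) / 3.8 = 7.41 × 7434.5156 ≈ 55089.760 mm = 55.0898 m.

55.09 m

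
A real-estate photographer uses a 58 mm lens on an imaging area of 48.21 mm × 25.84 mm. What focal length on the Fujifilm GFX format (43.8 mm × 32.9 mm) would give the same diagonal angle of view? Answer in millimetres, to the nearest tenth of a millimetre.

58.1 mm

Sensor diagonal = √(48.21² + 25.84²) = √2991.9097 ≈ 54.6984 mm.
Sensor diagonal = √(43.8² + 32.9²) = √3000.8500 ≈ 54.7800 mm.
Equal angle of view means equal diagonal/f ratio, so f₂ = f₁ · (diagonal₂/diagonal₁) = 58 × 54.7800/54.6984.
f₂ = 58 × 1.00149 ≈ 58.087 mm.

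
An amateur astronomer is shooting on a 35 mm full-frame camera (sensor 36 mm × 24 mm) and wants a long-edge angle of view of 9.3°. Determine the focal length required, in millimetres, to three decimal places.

From α = 2·arctan(w/2f) we get f = w / (2·tan(α/2)).
With w = 36 mm and α/2 = 4.65°, tan(α/2) ≈ 0.08134, so f ≈ 36 / 0.16267 ≈ 221.3030 mm.

221.303 mm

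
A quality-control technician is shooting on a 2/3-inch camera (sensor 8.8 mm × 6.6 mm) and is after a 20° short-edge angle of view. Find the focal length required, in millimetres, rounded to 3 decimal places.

From α = 2·arctan(h/2f) we get f = h / (2·tan(α/2)).
With h = 6.6 mm and α/2 = 10°, tan(α/2) ≈ 0.17633, so f ≈ 6.6 / 0.35265 ≈ 18.7152 mm.

18.715 mm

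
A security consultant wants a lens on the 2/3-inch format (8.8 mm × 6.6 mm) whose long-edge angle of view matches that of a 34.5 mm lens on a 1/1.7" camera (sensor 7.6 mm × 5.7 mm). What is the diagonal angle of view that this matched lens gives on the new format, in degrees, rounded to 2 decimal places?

15.68°

Equal long-edge AOV ⇒ f₂ = f₁ · 8.8/7.6 = 34.5 × 1.15789 ≈ 39.9474 mm.
Sensor diagonal = √(8.8² + 6.6²) = √121.0000 ≈ 11.0000 mm.
Diagonal AOV on the new format = 2·arctan(11.0000 / (2 × 39.9474)) = 2·arctan(0.13768) ≈ 15.6785°.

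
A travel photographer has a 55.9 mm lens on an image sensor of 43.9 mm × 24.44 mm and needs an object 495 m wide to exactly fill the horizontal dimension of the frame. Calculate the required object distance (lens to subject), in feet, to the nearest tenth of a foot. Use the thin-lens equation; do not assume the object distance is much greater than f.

2068.1 ft

W: 495 m = 495000 mm.
Magnification m = w/W = dᵢ/dₒ; combined with 1/f = 1/dₒ + 1/dᵢ this gives dₒ = f·(1 + W/w).
dₒ = 55.9 mm × (1 + 495000/43.9) = 55.9 × 11276.6264 ≈ 630363.417 mm = 630363.417/304.8 ft = 2068.12 ft.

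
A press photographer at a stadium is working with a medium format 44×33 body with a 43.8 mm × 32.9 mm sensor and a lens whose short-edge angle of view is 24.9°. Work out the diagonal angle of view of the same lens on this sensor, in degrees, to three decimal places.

From the short-edge AOV: f = 32.9 / (2·tan(12.45°)) = 32.9 / 0.44156 ≈ 74.5088 mm.
Sensor diagonal = √(43.8² + 32.9²) = √3000.8500 ≈ 54.7800 mm.
Diagonal AOV = 2·arctan(54.7800 / (2 × 74.5088)) = 2·arctan(0.36761) ≈ 40.3676°.

40.368°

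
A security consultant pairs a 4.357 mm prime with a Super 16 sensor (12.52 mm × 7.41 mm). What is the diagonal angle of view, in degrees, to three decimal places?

Sensor diagonal = √(12.52² + 7.41²) = √211.6585 ≈ 14.5485 mm.
Angle of view α = 2·arctan(d/2f) with d = 14.5485 mm and f = 4.357 mm.
d/2f = 1.66955; arctan(1.66955) ≈ 59.0800°, so α ≈ 118.1599°.

118.160°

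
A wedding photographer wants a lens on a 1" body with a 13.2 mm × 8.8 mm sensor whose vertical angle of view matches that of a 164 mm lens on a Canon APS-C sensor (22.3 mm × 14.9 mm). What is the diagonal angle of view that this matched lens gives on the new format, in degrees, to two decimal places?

9.36°

Equal vertical AOV ⇒ f₂ = f₁ · 8.8/14.9 = 164 × 0.59060 ≈ 96.8591 mm.
Sensor diagonal = √(13.2² + 8.8²) = √251.6800 ≈ 15.8644 mm.
Diagonal AOV on the new format = 2·arctan(15.8644 / (2 × 96.8591)) = 2·arctan(0.08189) ≈ 9.3635°.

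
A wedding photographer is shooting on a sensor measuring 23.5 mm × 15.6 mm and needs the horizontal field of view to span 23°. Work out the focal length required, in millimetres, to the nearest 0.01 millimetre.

57.75 mm

From α = 2·arctan(w/2f) we get f = w / (2·tan(α/2)).
With w = 23.5 mm and α/2 = 11.5°, tan(α/2) ≈ 0.20345, so f ≈ 23.5 / 0.40690 ≈ 57.7531 mm.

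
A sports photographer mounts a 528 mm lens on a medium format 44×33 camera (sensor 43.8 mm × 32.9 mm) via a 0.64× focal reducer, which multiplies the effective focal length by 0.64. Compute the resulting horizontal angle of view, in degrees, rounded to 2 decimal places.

7.42°

Effective focal length f = 528 × 0.64 = 337.92 mm.
α = 2·arctan(43.8 / (2 × 337.92)) = 2·arctan(0.06481) ≈ 7.4161°.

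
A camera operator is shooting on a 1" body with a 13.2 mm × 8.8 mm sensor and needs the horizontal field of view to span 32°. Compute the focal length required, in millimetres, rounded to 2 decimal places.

From α = 2·arctan(w/2f) we get f = w / (2·tan(α/2)).
With w = 13.2 mm and α/2 = 16°, tan(α/2) ≈ 0.28675, so f ≈ 13.2 / 0.57349 ≈ 23.0169 mm.

23.02 mm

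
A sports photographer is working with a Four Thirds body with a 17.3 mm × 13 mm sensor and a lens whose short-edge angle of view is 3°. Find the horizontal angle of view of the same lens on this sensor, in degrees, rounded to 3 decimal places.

From the short-edge AOV: f = 13 / (2·tan(1.5°)) = 13 / 0.05237 ≈ 248.2250 mm.
Horizontal AOV = 2·arctan(17.3 / (2 × 248.2250)) = 2·arctan(0.03485) ≈ 3.9916°.

3.992°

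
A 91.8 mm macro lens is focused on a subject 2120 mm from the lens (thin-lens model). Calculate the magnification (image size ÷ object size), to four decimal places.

Thin lens: 1/f = 1/dₒ + 1/dᵢ → 1/dᵢ = 1/91.8 − 1/2120 = 0.0104215 mm⁻¹, so dᵢ ≈ 95.9550 mm.
Magnification m = dᵢ/dₒ = 95.9550/2120 ≈ 0.04526.

0.0453×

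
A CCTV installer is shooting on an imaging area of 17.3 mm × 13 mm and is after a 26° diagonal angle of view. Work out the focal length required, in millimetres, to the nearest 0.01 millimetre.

46.87 mm

Sensor diagonal = √(17.3² + 13²) = √468.2900 ≈ 21.6400 mm.
From α = 2·arctan(d/2f) we get f = d / (2·tan(α/2)).
With d = 21.6400 mm and α/2 = 13°, tan(α/2) ≈ 0.23087, so f ≈ 21.6400 / 0.46174 ≈ 46.8666 mm.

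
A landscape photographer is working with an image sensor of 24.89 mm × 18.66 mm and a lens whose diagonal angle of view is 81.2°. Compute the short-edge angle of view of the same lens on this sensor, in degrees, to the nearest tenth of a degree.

54.4°

Sensor diagonal = √(24.89² + 18.66²) = √967.7077 ≈ 31.1080 mm.
From the diagonal AOV: f = 31.1080 / (2·tan(40.6°)) = 31.1080 / 1.71421 ≈ 18.1472 mm.
Short-edge AOV = 2·arctan(18.66 / (2 × 18.1472)) = 2·arctan(0.51413) ≈ 54.4181°.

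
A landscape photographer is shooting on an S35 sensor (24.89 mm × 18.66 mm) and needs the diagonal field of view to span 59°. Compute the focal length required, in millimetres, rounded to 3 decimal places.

27.492 mm

Sensor diagonal = √(24.89² + 18.66²) = √967.7077 ≈ 31.1080 mm.
From α = 2·arctan(d/2f) we get f = d / (2·tan(α/2)).
With d = 31.1080 mm and α/2 = 29.5°, tan(α/2) ≈ 0.56577, so f ≈ 31.1080 / 1.13155 ≈ 27.4916 mm.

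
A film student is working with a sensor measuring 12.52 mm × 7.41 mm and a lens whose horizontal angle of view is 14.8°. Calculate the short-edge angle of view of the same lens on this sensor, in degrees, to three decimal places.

8.791°

From the horizontal AOV: f = 12.52 / (2·tan(7.4°)) = 12.52 / 0.25975 ≈ 48.1993 mm.
Short-edge AOV = 2·arctan(7.41 / (2 × 48.1993)) = 2·arctan(0.07687) ≈ 8.7912°.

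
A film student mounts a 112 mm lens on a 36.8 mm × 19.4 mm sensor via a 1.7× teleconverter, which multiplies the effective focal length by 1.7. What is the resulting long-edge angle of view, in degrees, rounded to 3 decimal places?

Effective focal length f = 112 × 1.7 = 190.4 mm.
α = 2·arctan(36.8 / (2 × 190.4)) = 2·arctan(0.09664) ≈ 11.0397°.

11.040°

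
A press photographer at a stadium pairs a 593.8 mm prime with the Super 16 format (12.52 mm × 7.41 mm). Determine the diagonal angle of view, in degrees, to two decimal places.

1.40°

Sensor diagonal = √(12.52² + 7.41²) = √211.6585 ≈ 14.5485 mm.
Angle of view α = 2·arctan(d/2f) with d = 14.5485 mm and f = 593.8 mm.
d/2f = 0.01225; arctan(0.01225) ≈ 0.7019°, so α ≈ 1.4037°.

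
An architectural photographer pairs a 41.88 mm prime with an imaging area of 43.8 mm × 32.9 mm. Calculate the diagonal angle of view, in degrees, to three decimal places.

Sensor diagonal = √(43.8² + 32.9²) = √3000.8500 ≈ 54.7800 mm.
Angle of view α = 2·arctan(d/2f) with d = 54.7800 mm and f = 41.88 mm.
d/2f = 0.65401; arctan(0.65401) ≈ 33.1852°, so α ≈ 66.3703°.

66.370°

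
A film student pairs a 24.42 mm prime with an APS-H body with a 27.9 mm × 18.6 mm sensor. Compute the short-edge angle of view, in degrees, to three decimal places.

41.697°

Angle of view α = 2·arctan(h/2f) with h = 18.6 mm and f = 24.42 mm.
h/2f = 0.38084; arctan(0.38084) ≈ 20.8486°, so α ≈ 41.6972°.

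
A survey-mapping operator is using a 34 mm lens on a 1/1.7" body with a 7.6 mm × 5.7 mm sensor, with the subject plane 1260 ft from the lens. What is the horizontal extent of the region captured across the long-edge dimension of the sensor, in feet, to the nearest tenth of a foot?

281.6 ft

dₒ: 1260 ft × 304.8 mm/ft = 384047.99 mm.
Similar triangles through the lens centre give W/dₒ = w/dᵢ; with 1/f = 1/dₒ + 1/dᵢ this gives W = w·(dₒ − f)/f.
W = 7.6 mm × (384048 − 34) / 34 = 7.6 × 11294.5291 ≈ 85838.421 mm = 85838.421/304.8 ft = 281.622 ft.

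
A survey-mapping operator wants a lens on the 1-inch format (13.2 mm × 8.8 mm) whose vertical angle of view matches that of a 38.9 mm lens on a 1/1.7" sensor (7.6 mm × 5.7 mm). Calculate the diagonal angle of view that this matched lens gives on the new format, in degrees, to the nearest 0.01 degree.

Equal vertical AOV ⇒ f₂ = f₁ · 8.8/5.7 = 38.9 × 1.54386 ≈ 60.0561 mm.
Sensor diagonal = √(13.2² + 8.8²) = √251.6800 ≈ 15.8644 mm.
Diagonal AOV on the new format = 2·arctan(15.8644 / (2 × 60.0561)) = 2·arctan(0.13208) ≈ 15.0481°.

15.05°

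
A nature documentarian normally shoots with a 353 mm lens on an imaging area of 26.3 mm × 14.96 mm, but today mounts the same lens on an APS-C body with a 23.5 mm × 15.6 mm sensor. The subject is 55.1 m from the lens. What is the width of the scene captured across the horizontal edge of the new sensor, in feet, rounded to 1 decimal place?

12.0 ft

The focal length stays 353 mm; the relevant sensor dimension is now w = 23.5 mm. Object distance dₒ = 55.1 m = 55100 mm.
Thin-lens field width W = w·(dₒ − f)/f = 23.5 × (55100 − 353)/353 ≈ 3644.630 mm = 3644.630/304.8 ft = 11.9574 ft.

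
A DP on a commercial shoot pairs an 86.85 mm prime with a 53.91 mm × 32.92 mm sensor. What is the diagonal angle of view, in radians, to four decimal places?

0.6976 rad

Sensor diagonal = √(53.91² + 32.92²) = √3990.0145 ≈ 63.1666 mm.
Angle of view α = 2·arctan(d/2f) with d = 63.1666 mm and f = 86.85 mm.
d/2f = 0.36365; arctan(0.36365) ≈ 0.3488 rad, so α ≈ 0.6976 rad.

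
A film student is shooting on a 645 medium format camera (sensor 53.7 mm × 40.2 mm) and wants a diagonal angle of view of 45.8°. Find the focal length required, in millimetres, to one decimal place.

79.4 mm

Sensor diagonal = √(53.7² + 40.2²) = √4499.7300 ≈ 67.0800 mm.
From α = 2·arctan(d/2f) we get f = d / (2·tan(α/2)).
With d = 67.0800 mm and α/2 = 22.9°, tan(α/2) ≈ 0.42242, so f ≈ 67.0800 / 0.84483 ≈ 79.4003 mm.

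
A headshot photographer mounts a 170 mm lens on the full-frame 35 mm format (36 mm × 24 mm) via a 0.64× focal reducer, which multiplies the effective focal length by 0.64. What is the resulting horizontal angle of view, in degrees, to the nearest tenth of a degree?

Effective focal length f = 170 × 0.64 = 108.8 mm.
α = 2·arctan(36 / (2 × 108.8)) = 2·arctan(0.16544) ≈ 18.7880°.

18.8°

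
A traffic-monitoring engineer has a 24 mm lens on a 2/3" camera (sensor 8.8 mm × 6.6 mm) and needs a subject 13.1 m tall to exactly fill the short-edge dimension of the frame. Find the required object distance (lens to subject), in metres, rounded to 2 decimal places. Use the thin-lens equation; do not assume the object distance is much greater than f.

W: 13.1 m = 13100 mm.
Magnification m = h/W = dᵢ/dₒ; combined with 1/f = 1/dₒ + 1/dᵢ this gives dₒ = f·(1 + W/h).
dₒ = 24 mm × (1 + 13100/6.6) = 24 × 1985.8485 ≈ 47660.364 mm = 47.6604 m.

47.66 m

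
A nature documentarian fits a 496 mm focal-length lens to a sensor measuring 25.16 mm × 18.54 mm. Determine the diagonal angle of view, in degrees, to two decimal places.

Sensor diagonal = √(25.16² + 18.54²) = √976.7572 ≈ 31.2531 mm.
Angle of view α = 2·arctan(d/2f) with d = 31.2531 mm and f = 496 mm.
d/2f = 0.03151; arctan(0.03151) ≈ 1.8045°, so α ≈ 3.6090°.

3.61°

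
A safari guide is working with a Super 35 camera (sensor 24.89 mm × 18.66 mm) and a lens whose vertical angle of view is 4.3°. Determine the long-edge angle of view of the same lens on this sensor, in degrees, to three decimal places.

From the vertical AOV: f = 18.66 / (2·tan(2.15°)) = 18.66 / 0.07508 ≈ 248.5203 mm.
Long-edge AOV = 2·arctan(24.89 / (2 × 248.5203)) = 2·arctan(0.05008) ≈ 5.7335°.

5.734°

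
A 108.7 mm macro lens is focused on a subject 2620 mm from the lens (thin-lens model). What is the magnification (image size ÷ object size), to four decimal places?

Thin lens: 1/f = 1/dₒ + 1/dᵢ → 1/dᵢ = 1/108.7 − 1/2620 = 0.0088180 mm⁻¹, so dᵢ ≈ 113.4050 mm.
Magnification m = dᵢ/dₒ = 113.4050/2620 ≈ 0.04328.

0.0433×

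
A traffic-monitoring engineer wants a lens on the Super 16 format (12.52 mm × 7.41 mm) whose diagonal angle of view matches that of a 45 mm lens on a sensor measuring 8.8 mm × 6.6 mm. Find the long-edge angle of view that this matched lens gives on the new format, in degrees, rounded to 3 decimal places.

12.009°

Sensor diagonal = √(8.8² + 6.6²) = √121.0000 ≈ 11.0000 mm.
Sensor diagonal = √(12.52² + 7.41²) = √211.6585 ≈ 14.5485 mm.
Equal diagonal AOV ⇒ f₂ = f₁ · 14.5485/11.0000 = 45 × 1.32259 ≈ 59.5165 mm.
Long-edge AOV on the new format = 2·arctan(12.52 / (2 × 59.5165)) = 2·arctan(0.10518) ≈ 12.0087°.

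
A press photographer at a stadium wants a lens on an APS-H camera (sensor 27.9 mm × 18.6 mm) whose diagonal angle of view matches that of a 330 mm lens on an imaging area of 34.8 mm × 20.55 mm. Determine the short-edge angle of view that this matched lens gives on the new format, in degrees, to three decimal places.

3.891°

Sensor diagonal = √(34.8² + 20.55²) = √1633.3425 ≈ 40.4146 mm.
Sensor diagonal = √(27.9² + 18.6²) = √1124.3700 ≈ 33.5316 mm.
Equal diagonal AOV ⇒ f₂ = f₁ · 33.5316/40.4146 = 330 × 0.82969 ≈ 273.7978 mm.
Short-edge AOV on the new format = 2·arctan(18.6 / (2 × 273.7978)) = 2·arctan(0.03397) ≈ 3.8908°.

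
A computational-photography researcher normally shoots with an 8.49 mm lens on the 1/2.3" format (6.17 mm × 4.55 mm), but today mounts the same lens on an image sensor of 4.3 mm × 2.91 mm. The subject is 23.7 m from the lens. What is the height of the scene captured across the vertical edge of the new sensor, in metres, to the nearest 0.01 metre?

The focal length stays 8.49 mm; the relevant sensor dimension is now h = 2.91 mm. Object distance dₒ = 23.7 m = 23700 mm.
Thin-lens field height W = h·(dₒ − f)/f = 2.91 × (23700 − 8.49)/8.49 ≈ 8120.412 mm = 8.12041 m.

8.12 m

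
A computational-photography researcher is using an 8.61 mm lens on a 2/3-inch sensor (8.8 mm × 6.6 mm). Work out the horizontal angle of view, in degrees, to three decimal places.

Angle of view α = 2·arctan(w/2f) with w = 8.8 mm and f = 8.61 mm.
w/2f = 0.51103; arctan(0.51103) ≈ 27.0686°, so α ≈ 54.1371°.

54.137°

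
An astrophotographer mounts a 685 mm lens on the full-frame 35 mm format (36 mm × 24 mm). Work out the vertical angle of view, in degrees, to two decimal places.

2.01°

Angle of view α = 2·arctan(h/2f) with h = 24 mm and f = 685 mm.
h/2f = 0.01752; arctan(0.01752) ≈ 1.0036°, so α ≈ 2.0072°.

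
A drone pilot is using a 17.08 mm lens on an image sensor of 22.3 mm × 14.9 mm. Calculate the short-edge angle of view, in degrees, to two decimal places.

Angle of view α = 2·arctan(h/2f) with h = 14.9 mm and f = 17.08 mm.
h/2f = 0.43618; arctan(0.43618) ≈ 23.5660°, so α ≈ 47.1320°.

47.13°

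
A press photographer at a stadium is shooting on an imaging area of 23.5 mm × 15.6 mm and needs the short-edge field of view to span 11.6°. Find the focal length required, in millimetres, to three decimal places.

76.790 mm

From α = 2·arctan(h/2f) we get f = h / (2·tan(α/2)).
With h = 15.6 mm and α/2 = 5.8°, tan(α/2) ≈ 0.10158, so f ≈ 15.6 / 0.20315 ≈ 76.7896 mm.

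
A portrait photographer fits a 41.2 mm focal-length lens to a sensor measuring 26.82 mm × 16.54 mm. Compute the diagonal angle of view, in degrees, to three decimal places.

Sensor diagonal = √(26.82² + 16.54²) = √992.8840 ≈ 31.5101 mm.
Angle of view α = 2·arctan(d/2f) with d = 31.5101 mm and f = 41.2 mm.
d/2f = 0.38240; arctan(0.38240) ≈ 20.9270°, so α ≈ 41.8541°.

41.854°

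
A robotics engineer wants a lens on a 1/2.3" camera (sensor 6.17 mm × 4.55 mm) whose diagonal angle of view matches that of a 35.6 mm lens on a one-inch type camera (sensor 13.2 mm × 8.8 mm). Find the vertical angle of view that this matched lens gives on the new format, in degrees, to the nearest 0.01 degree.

15.07°

Sensor diagonal = √(13.2² + 8.8²) = √251.6800 ≈ 15.8644 mm.
Sensor diagonal = √(6.17² + 4.55²) = √58.7714 ≈ 7.6663 mm.
Equal diagonal AOV ⇒ f₂ = f₁ · 7.6663/15.8644 = 35.6 × 0.48324 ≈ 17.2032 mm.
Vertical AOV on the new format = 2·arctan(4.55 / (2 × 17.2032)) = 2·arctan(0.13224) ≈ 15.0665°.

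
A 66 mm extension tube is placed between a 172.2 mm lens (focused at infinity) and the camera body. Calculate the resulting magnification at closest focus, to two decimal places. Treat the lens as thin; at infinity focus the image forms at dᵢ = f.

0.38×

The tube moves the image plane from f to f + e, so dᵢ = 172.2 + 66 = 238.2 mm. Focus is achieved when 1/f = 1/dₒ + 1/dᵢ, giving dₒ = 1/(1/f − 1/(f+e)).
Magnification m = dᵢ/dₒ = (f+e)·(1/f − 1/(f+e)) = e/f = 66/172.2 ≈ 0.3833.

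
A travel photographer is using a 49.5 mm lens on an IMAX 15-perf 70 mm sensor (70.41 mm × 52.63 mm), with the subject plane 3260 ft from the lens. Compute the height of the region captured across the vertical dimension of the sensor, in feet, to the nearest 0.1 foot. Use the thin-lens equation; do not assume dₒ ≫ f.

dₒ: 3260 ft × 304.8 mm/ft = 993647.97 mm.
Similar triangles through the lens centre give W/dₒ = h/dᵢ; with 1/f = 1/dₒ + 1/dᵢ this gives W = h·(dₒ − f)/f.
W = 52.63 mm × (993648 − 49.5) / 49.5 = 52.63 × 20072.6963 ≈ 1056426.008 mm = 1056426.008/304.8 ft = 3465.96 ft.

3466.0 ft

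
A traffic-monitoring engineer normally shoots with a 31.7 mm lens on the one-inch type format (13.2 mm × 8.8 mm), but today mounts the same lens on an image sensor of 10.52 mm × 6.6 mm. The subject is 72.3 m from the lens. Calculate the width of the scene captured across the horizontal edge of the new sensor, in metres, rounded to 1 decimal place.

24.0 m

The focal length stays 31.7 mm; the relevant sensor dimension is now w = 10.52 mm. Object distance dₒ = 72.3 m = 72300 mm.
Thin-lens field width W = w·(dₒ − f)/f = 10.52 × (72300 − 31.7)/31.7 ≈ 23983.045 mm = 23.983 m.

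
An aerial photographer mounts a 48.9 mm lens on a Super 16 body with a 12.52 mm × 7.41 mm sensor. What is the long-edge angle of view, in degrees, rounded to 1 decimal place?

14.6°

Angle of view α = 2·arctan(w/2f) with w = 12.52 mm and f = 48.9 mm.
w/2f = 0.12802; arctan(0.12802) ≈ 7.2951°, so α ≈ 14.5902°.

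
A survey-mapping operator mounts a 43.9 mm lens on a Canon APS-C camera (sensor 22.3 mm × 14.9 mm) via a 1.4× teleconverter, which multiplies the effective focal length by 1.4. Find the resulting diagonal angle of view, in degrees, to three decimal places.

Effective focal length f = 43.9 × 1.4 = 61.46 mm.
Sensor diagonal = √(22.3² + 14.9²) = √719.3000 ≈ 26.8198 mm.
α = 2·arctan(26.820 / (2 × 61.46)) = 2·arctan(0.21819) ≈ 24.6168°.

24.617°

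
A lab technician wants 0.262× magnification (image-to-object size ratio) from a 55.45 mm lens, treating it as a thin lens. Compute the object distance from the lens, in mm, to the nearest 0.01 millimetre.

267.09 mm

With m = dᵢ/dₒ and 1/f = 1/dₒ + 1/dᵢ, substituting dᵢ = m·dₒ gives 1/f = (1 + 1/m)/dₒ, hence dₒ = f·(1 + 1/m).
dₒ = 55.45 × (1 + 1/0.262) = 55.45 × 4.81679 ≈ 267.091 mm.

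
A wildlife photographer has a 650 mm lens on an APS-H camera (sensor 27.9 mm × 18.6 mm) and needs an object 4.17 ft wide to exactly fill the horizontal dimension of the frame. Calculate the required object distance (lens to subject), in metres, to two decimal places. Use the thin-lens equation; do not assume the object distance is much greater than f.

30.26 m

W: 4.17 ft × 304.8 mm/ft = 1271.02 mm.
Magnification m = w/W = dᵢ/dₒ; combined with 1/f = 1/dₒ + 1/dᵢ this gives dₒ = f·(1 + W/w).
dₒ = 650 mm × (1 + 1271.02/27.9) = 650 × 46.5561 ≈ 30261.483 mm = 30.2615 m.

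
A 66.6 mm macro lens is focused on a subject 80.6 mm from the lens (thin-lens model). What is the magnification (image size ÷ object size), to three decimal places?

Thin lens: 1/f = 1/dₒ + 1/dᵢ → 1/dᵢ = 1/66.6 − 1/80.6 = 0.0026081 mm⁻¹, so dᵢ ≈ 383.4257 mm.
Magnification m = dᵢ/dₒ = 383.4257/80.6 ≈ 4.75714.

4.757×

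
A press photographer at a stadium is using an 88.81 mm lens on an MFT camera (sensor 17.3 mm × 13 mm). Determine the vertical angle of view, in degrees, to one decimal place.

8.4°

Angle of view α = 2·arctan(h/2f) with h = 13 mm and f = 88.81 mm.
h/2f = 0.07319; arctan(0.07319) ≈ 4.1860°, so α ≈ 8.3720°.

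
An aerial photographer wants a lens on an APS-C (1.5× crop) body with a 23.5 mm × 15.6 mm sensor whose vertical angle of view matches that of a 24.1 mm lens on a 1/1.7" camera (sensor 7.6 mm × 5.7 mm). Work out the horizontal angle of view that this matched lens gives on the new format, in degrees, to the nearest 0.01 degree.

20.20°

Equal vertical AOV ⇒ f₂ = f₁ · 15.6/5.7 = 24.1 × 2.73684 ≈ 65.9579 mm.
Horizontal AOV on the new format = 2·arctan(23.5 / (2 × 65.9579)) = 2·arctan(0.17814) ≈ 20.2019°.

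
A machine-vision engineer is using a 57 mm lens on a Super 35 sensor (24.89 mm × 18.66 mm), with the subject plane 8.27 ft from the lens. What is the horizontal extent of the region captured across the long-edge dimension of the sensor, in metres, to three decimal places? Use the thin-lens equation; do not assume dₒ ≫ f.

dₒ: 8.27 ft × 304.8 mm/ft = 2520.70 mm.
Similar triangles through the lens centre give W/dₒ = w/dᵢ; with 1/f = 1/dₒ + 1/dᵢ this gives W = w·(dₒ − f)/f.
W = 24.89 mm × (2520.7 − 57) / 57 = 24.89 × 43.2227 ≈ 1075.814 mm = 1.07581 m.

1.076 m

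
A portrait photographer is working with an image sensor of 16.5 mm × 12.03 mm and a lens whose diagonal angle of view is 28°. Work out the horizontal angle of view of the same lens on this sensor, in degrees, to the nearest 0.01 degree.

Sensor diagonal = √(16.5² + 12.03²) = √416.9709 ≈ 20.4199 mm.
From the diagonal AOV: f = 20.4199 / (2·tan(14°)) = 20.4199 / 0.49866 ≈ 40.9498 mm.
Horizontal AOV = 2·arctan(16.5 / (2 × 40.9498)) = 2·arctan(0.20147) ≈ 22.7814°.

22.78°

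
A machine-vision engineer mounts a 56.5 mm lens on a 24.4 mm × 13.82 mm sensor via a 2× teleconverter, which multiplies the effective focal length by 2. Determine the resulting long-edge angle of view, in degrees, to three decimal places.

Effective focal length f = 56.5 × 2 = 113 mm.
α = 2·arctan(24.4 / (2 × 113)) = 2·arctan(0.10796) ≈ 12.3241°.

12.324°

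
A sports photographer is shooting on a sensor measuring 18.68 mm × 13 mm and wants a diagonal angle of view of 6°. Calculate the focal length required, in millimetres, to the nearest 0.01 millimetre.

217.13 mm

Sensor diagonal = √(18.68² + 13²) = √517.9424 ≈ 22.7583 mm.
From α = 2·arctan(d/2f) we get f = d / (2·tan(α/2)).
With d = 22.7583 mm and α/2 = 3°, tan(α/2) ≈ 0.05241, so f ≈ 22.7583 / 0.10482 ≈ 217.1276 mm.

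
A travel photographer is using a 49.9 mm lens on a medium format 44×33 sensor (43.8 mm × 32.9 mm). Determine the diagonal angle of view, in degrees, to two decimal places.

57.52°

Sensor diagonal = √(43.8² + 32.9²) = √3000.8500 ≈ 54.7800 mm.
Angle of view α = 2·arctan(d/2f) with d = 54.7800 mm and f = 49.9 mm.
d/2f = 0.54890; arctan(0.54890) ≈ 28.7623°, so α ≈ 57.5246°.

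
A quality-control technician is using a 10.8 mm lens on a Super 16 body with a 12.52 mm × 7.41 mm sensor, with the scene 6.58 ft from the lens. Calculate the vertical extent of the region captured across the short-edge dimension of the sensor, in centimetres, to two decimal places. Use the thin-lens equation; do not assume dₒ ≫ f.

dₒ: 6.58 ft × 304.8 mm/ft = 2005.58 mm.
Similar triangles through the lens centre give W/dₒ = h/dᵢ; with 1/f = 1/dₒ + 1/dᵢ this gives W = h·(dₒ − f)/f.
W = 7.41 mm × (2005.58 − 10.8) / 10.8 = 7.41 × 184.7022 ≈ 1368.643 mm = 136.864 cm.

136.86 cm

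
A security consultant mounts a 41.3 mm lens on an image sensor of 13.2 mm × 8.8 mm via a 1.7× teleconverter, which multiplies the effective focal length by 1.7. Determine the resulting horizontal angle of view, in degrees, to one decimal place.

Effective focal length f = 41.3 × 1.7 = 70.21 mm.
α = 2·arctan(13.2 / (2 × 70.21)) = 2·arctan(0.09400) ≈ 10.7405°.

10.7°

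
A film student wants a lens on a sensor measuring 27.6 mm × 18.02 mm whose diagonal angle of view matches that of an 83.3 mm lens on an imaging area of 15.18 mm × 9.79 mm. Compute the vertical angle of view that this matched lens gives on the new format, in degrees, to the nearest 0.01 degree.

Sensor diagonal = √(15.18² + 9.79²) = √326.2765 ≈ 18.0631 mm.
Sensor diagonal = √(27.6² + 18.02²) = √1086.4804 ≈ 32.9618 mm.
Equal diagonal AOV ⇒ f₂ = f₁ · 32.9618/18.0631 = 83.3 × 1.82481 ≈ 152.0068 mm.
Vertical AOV on the new format = 2·arctan(18.02 / (2 × 152.0068)) = 2·arctan(0.05927) ≈ 6.7843°.

6.78°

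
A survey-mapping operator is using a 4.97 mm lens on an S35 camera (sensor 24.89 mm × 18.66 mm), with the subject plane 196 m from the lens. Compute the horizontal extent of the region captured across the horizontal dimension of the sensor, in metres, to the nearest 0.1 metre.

981.6 m

dₒ: 196 m = 196000 mm.
Similar triangles through the lens centre give W/dₒ = w/dᵢ; with 1/f = 1/dₒ + 1/dᵢ this gives W = w·(dₒ − f)/f.
W = 24.89 mm × (196000 − 4.97) / 4.97 = 24.89 × 39435.6197 ≈ 981552.575 mm = 981.553 m.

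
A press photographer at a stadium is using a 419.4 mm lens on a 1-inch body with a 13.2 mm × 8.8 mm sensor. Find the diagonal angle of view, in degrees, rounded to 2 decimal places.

2.17°

Sensor diagonal = √(13.2² + 8.8²) = √251.6800 ≈ 15.8644 mm.
Angle of view α = 2·arctan(d/2f) with d = 15.8644 mm and f = 419.4 mm.
d/2f = 0.01891; arctan(0.01891) ≈ 1.0835°, so α ≈ 2.1670°.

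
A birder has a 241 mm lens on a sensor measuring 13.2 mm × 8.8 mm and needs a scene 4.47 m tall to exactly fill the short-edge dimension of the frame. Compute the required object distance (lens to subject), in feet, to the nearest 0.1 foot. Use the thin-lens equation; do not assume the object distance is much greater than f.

W: 4.47 m = 4470 mm.
Magnification m = h/W = dᵢ/dₒ; combined with 1/f = 1/dₒ + 1/dᵢ this gives dₒ = f·(1 + W/h).
dₒ = 241 mm × (1 + 4470/8.8) = 241 × 508.9545 ≈ 122658.045 mm = 122658.045/304.8 ft = 402.421 ft.

402.4 ft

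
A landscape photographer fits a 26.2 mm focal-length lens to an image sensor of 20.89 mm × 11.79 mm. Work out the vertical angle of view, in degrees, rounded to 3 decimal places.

25.361°

Angle of view α = 2·arctan(h/2f) with h = 11.79 mm and f = 26.2 mm.
h/2f = 0.22500; arctan(0.22500) ≈ 12.6804°, so α ≈ 25.3608°.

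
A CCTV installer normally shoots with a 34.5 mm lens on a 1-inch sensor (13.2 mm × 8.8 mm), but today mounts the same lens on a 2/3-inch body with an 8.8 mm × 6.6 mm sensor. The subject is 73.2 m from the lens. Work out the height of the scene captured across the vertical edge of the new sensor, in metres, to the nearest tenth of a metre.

14.0 m

The focal length stays 34.5 mm; the relevant sensor dimension is now h = 6.6 mm. Object distance dₒ = 73.2 m = 73200 mm.
Thin-lens field height W = h·(dₒ − f)/f = 6.6 × (73200 − 34.5)/34.5 ≈ 13996.878 mm = 13.9969 m.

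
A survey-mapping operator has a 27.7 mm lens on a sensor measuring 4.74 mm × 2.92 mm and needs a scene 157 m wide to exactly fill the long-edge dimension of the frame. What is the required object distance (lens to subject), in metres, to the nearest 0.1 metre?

W: 157 m = 157000 mm.
Magnification m = w/W = dᵢ/dₒ; combined with 1/f = 1/dₒ + 1/dᵢ this gives dₒ = f·(1 + W/w).
dₒ = 27.7 mm × (1 + 157000/4.74) = 27.7 × 33123.3629 ≈ 917517.151 mm = 917.517 m.

917.5 m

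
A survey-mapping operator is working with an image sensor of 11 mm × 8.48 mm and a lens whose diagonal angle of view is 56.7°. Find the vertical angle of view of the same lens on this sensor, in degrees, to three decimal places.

36.467°

Sensor diagonal = √(11² + 8.48²) = √192.9104 ≈ 13.8892 mm.
From the diagonal AOV: f = 13.8892 / (2·tan(28.35°)) = 13.8892 / 1.07914 ≈ 12.8706 mm.
Vertical AOV = 2·arctan(8.48 / (2 × 12.8706)) = 2·arctan(0.32943) ≈ 36.4671°.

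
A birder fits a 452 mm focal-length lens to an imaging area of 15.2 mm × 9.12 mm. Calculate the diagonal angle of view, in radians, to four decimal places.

0.0392 rad

Sensor diagonal = √(15.2² + 9.12²) = √314.2144 ≈ 17.7261 mm.
Angle of view α = 2·arctan(d/2f) with d = 17.7261 mm and f = 452 mm.
d/2f = 0.01961; arctan(0.01961) ≈ 0.0196 rad, so α ≈ 0.0392 rad.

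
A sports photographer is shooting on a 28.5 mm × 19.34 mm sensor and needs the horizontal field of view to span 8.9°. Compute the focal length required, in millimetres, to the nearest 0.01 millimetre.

From α = 2·arctan(w/2f) we get f = w / (2·tan(α/2)).
With w = 28.5 mm and α/2 = 4.45°, tan(α/2) ≈ 0.07782, so f ≈ 28.5 / 0.15565 ≈ 183.1062 mm.

183.11 mm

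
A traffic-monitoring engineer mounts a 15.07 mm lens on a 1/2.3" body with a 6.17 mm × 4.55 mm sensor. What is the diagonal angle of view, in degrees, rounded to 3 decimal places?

28.542°

Sensor diagonal = √(6.17² + 4.55²) = √58.7714 ≈ 7.6663 mm.
Angle of view α = 2·arctan(d/2f) with d = 7.6663 mm and f = 15.07 mm.
d/2f = 0.25435; arctan(0.25435) ≈ 14.2708°, so α ≈ 28.5417°.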